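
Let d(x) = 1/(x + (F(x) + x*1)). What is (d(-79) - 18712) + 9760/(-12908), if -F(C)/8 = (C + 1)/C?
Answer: -791420009717/42293062 ≈ -18713.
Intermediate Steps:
F(C) = -8*(1 + C)/C (F(C) = -8*(C + 1)/C = -8*(1 + C)/C)
d(x) = 1/(-8 - 8/x + 2*x) (d(x) = 1/(x + ((-8 - 8/x) + x*1)) = 1/(x + ((-8 - 8/x) + x)) = 1/(x + (-8 + x - 8/x)) = 1/(-8 - 8/x + 2*x))
(d(-79) - 18712) + 9760/(-12908) = (-1*(-79)/(8 - 2*(-79)*(-4 - 79)) - 18712) + 9760/(-12908) = (-1*(-79)/(8 - 2*(-79)*(-83)) - 18712) + 9760*(-1/12908) = (-1*(-79)/(8 - 13114) - 18712) - 2440/3227 = (-1*(-79)/(-13106) - 18712) - 2440/3227 = (-1*(-79)*(-1/13106) - 18712) - 2440/3227 = (-79/13106 - 18712) - 2440/3227 = -245239551/13106 - 2440/3227 = -791420009717/42293062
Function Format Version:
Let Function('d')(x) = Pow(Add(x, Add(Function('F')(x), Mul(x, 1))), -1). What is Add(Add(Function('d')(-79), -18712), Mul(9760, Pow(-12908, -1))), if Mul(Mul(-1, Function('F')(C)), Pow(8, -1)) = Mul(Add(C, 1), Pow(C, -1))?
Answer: Rational(-791420009717, 42293062) ≈ -18713.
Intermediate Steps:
Function('F')(C) = Mul(-8, Pow(C, -1), Add(1, C)) (Function('F')(C) = Mul(-8, Mul(Add(C, 1), Pow(C, -1))) = Mul(-8, Mul(Add(1, C), Pow(C, -1))) = Mul(-8, Mul(Pow(C, -1), Add(1, C))) = Mul(-8, Pow(C, -1), Add(1, C)))
Function('d')(x) = Pow(Add(-8, Mul(-8, Pow(x, -1)), Mul(2, x)), -1) (Function('d')(x) = Pow(Add(x, Add(Add(-8, Mul(-8, Pow(x, -1))), Mul(x, 1))), -1) = Pow(Add(x, Add(Add(-8, Mul(-8, Pow(x, -1))), x)), -1) = Pow(Add(x, Add(-8, x, Mul(-8, Pow(x, -1)))), -1) = Pow(Add(-8, Mul(-8, Pow(x, -1)), Mul(2, x)), -1))
Add(Add(Function('d')(-79), -18712), Mul(9760, Pow(-12908, -1))) = Add(Add(Mul(-1, -79, Pow(Add(8, Mul(-2, -79, Add(-4, -79))), -1)), -18712), Mul(9760, Pow(-12908, -1))) = Add(Add(Mul(-1, -79, Pow(Add(8, Mul(-2, -79, -83)), -1)), -18712), Mul(9760, Rational(-1, 12908))) = Add(Add(Mul(-1, -79, Pow(Add(8, -13114), -1)), -18712), Rational(-2440, 3227)) = Add(Add(Mul(-1, -79, Pow(-13106, -1)), -18712), Rational(-2440, 3227)) = Add(Add(Mul(-1, -79, Rational(-1, 13106)), -18712), Rational(-2440, 3227)) = Add(Add(Rational(-79, 13106), -18712), Rational(-2440, 3227)) = Add(Rational(-245239551, 13106), Rational(-2440, 3227)) = Rational(-791420009717, 42293062)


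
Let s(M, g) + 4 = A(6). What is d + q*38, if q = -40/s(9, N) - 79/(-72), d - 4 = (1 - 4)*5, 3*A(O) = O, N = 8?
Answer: 28465/36 ≈ 790.69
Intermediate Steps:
A(O) = O/3
s(M, g) = -2 (s(M, g) = -4 + (⅓)*6 = -4 + 2 = -2)
d = -11 (d = 4 + (1 - 4)*5 = 4 - 3*5 = 4 - 15 = -11)
q = 1519/72 (q = -40/(-2) - 79/(-72) = -40*(-½) - 79*(-1/72) = 20 + 79/72 = 1519/72 ≈ 21.097)
d + q*38 = -11 + (1519/72)*38 = -11 + 28861/36 = 28465/36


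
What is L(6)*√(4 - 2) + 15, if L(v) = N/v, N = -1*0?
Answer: 15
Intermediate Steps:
N = 0
L(v) = 0 (L(v) = 0/v = 0)
L(6)*√(4 - 2) + 15 = 0*√(4 - 2) + 15 = 0*√2 + 15 = 0 + 15 = 15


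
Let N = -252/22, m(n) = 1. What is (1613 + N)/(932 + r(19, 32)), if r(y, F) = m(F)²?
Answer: 17617/10263 ≈ 1.7166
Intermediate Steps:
r(y, F) = 1 (r(y, F) = 1² = 1)
N = -126/11 (N = -252/22 = -42*3/11 = -126/11 ≈ -11.455)
(1613 + N)/(932 + r(19, 32)) = (1613 - 126/11)/(932 + 1) = (17617/11)/933 = (17617/11)*(1/933) = 17617/10263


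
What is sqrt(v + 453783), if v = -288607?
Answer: 2*sqrt(41294) ≈ 406.42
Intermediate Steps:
sqrt(v + 453783) = sqrt(-288607 + 453783) = sqrt(165176) = 2*sqrt(41294)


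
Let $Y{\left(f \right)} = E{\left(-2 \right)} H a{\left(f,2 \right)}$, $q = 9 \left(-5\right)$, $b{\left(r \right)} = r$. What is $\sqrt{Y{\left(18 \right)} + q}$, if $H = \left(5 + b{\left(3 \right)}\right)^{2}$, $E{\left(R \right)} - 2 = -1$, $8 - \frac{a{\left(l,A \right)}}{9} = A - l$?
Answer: $3 \sqrt{1531} \approx 117.38$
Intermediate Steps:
$a{\left(l,A \right)} = 72 - 9 A + 9 l$ ($a{\left(l,A \right)} = 72 - 9 \left(A - l\right) = 72 - \left(- 9 l + 9 A\right) = 72 - 9 A + 9 l$)
$q = -45$
$E{\left(R \right)} = 1$ ($E{\left(R \right)} = 2 - 1 = 1$)
$H = 64$ ($H = \left(5 + 3\right)^{2} = 8^{2} = 64$)
$Y{\left(f \right)} = 3456 + 576 f$ ($Y{\left(f \right)} = 1 \cdot 64 \left(72 - 18 + 9 f\right) = 64 \left(72 - 18 + 9 f\right) = 64 \left(54 + 9 f\right) = 3456 + 576 f$)
$\sqrt{Y{\left(18 \right)} + q} = \sqrt{\left(3456 + 576 \cdot 18\right) - 45} = \sqrt{\left(3456 + 10368\right) - 45} = \sqrt{13824 - 45} = \sqrt{13779} = 3 \sqrt{1531}$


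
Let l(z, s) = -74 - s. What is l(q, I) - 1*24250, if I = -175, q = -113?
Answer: -24149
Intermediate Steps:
l(q, I) - 1*24250 = (-74 - 1*(-175)) - 1*24250 = (-74 + 175) - 24250 = 101 - 24250 = -24149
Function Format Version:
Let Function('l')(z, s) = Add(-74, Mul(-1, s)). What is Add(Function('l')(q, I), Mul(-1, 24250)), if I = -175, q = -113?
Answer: -24149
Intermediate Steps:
Add(Function('l')(q, I), Mul(-1, 24250)) = Add(Add(-74, Mul(-1, -175)), Mul(-1, 24250)) = Add(Add(-74, 175), -24250) = Add(101, -24250) = -24149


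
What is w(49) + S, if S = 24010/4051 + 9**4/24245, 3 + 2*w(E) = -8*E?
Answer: -37578113403/196432990 ≈ -191.30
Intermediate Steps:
w(E) = -3/2 - 4*E (w(E) = -3/2 + (-8*E)/2 = -3/2 - 4*E)
S = 608701061/98216495 (S = 24010*(1/4051) + 6561*(1/24245) = 24010/4051 + 6561/24245 = 608701061/98216495 ≈ 6.1975)
w(49) + S = (-3/2 - 4*49) + 608701061/98216495 = (-3/2 - 196) + 608701061/98216495 = -395/2 + 608701061/98216495 = -37578113403/196432990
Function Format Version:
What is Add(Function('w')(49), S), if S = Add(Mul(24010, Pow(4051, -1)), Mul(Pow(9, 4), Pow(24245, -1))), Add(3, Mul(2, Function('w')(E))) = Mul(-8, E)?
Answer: Rational(-37578113403, 196432990) ≈ -191.30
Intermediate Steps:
Function('w')(E) = Add(Rational(-3, 2), Mul(-4, E)) (Function('w')(E) = Add(Rational(-3, 2), Mul(Rational(1, 2), Mul(-8, E))) = Add(Rational(-3, 2), Mul(-4, E)))
S = Rational(608701061, 98216495) (S = Add(Mul(24010, Rational(1, 4051)), Mul(6561, Rational(1, 24245))) = Add(Rational(24010, 4051), Rational(6561, 24245)) = Rational(608701061, 98216495) ≈ 6.1975)
Add(Function('w')(49), S) = Add(Add(Rational(-3, 2), Mul(-4, 49)), Rational(608701061, 98216495)) = Add(Add(Rational(-3, 2), -196), Rational(608701061, 98216495)) = Add(Rational(-395, 2), Rational(608701061, 98216495)) = Rational(-37578113403, 196432990)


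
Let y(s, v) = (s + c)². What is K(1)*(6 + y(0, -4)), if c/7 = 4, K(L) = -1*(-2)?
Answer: 1580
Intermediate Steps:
K(L) = 2
c = 28 (c = 7*4 = 28)
y(s, v) = (28 + s)² (y(s, v) = (s + 28)² = (28 + s)²)
K(1)*(6 + y(0, -4)) = 2*(6 + (28 + 0)²) = 2*(6 + 28²) = 2*(6 + 784) = 2*790 = 1580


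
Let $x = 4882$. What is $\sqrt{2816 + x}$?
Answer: $\sqrt{7698} \approx 87.738$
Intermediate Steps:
$\sqrt{2816 + x} = \sqrt{2816 + 4882} = \sqrt{7698}$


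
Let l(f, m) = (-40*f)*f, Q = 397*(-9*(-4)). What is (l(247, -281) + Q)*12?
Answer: -29112816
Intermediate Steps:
Q = 14292 (Q = 397*36 = 14292)
l(f, m) = -40*f**2
(l(247, -281) + Q)*12 = (-40*247**2 + 14292)*12 = (-40*61009 + 14292)*12 = (-2440360 + 14292)*12 = -2426068*12 = -29112816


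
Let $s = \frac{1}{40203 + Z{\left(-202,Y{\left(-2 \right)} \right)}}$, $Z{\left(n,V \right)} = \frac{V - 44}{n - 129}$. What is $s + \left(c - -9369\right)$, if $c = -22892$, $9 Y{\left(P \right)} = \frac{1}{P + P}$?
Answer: $- \frac{6478335575843}{479060533} \approx -13523.0$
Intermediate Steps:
$Y{\left(P \right)} = \frac{1}{18 P}$ ($Y{\left(P \right)} = \frac{1}{9 \left(P + P\right)} = \frac{1}{9 \cdot 2 P} = \frac{\frac{1}{2} \frac{1}{P}}{9} = \frac{1}{18 P}$)
$Z{\left(n,V \right)} = \frac{-44 + V}{-129 + n}$
$s = \frac{11916}{479060533}$ ($s = \frac{1}{40203 + \frac{-44 + \frac{1}{18 \left(-2\right)}}{-129 - 202}} = \frac{1}{40203 + \frac{-44 + \frac{1}{18} \left(- \frac{1}{2}\right)}{-331}} = \frac{1}{40203 - \frac{-44 - \frac{1}{36}}{331}} = \frac{1}{40203 - - \frac{1585}{11916}} = \frac{1}{40203 + \frac{1585}{11916}} = \frac{1}{\frac{479060533}{11916}} = \frac{11916}{479060533} \approx 2.4874 \cdot 10^{-5}$)
$s + \left(c - -9369\right) = \frac{11916}{479060533} - 13523 = - \frac{6478335575843}{479060533}$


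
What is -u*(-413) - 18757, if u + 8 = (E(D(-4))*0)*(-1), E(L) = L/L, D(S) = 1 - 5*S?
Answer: -22061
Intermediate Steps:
E(L) = 1
u = -8 (u = -8 + (1*0)*(-1) = -8 + 0*(-1) = -8 + 0 = -8)
-u*(-413) - 18757 = -1*(-8)*(-413) - 18757 = 8*(-413) - 18757 = -3304 - 18757 = -22061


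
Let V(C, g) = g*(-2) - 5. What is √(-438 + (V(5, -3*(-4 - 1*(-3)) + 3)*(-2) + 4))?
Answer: 20*I ≈ 20.0*I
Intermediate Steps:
V(C, g) = -5 - 2*g (V(C, g) = -2*g - 5 = -5 - 2*g)
√(-438 + (V(5, -3*(-4 - 1*(-3)) + 3)*(-2) + 4)) = √(-438 + ((-5 - 2*(-3*(-4 - 1*(-3)) + 3))*(-2) + 4)) = √(-438 + ((-5 - 2*(-3*(-4 + 3) + 3))*(-2) + 4)) = √(-438 + ((-5 - 2*(-3*(-1) + 3))*(-2) + 4)) = √(-438 + ((-5 - 2*(3 + 3))*(-2) + 4)) = √(-438 + ((-5 - 2*6)*(-2) + 4)) = √(-438 + ((-5 - 12)*(-2) + 4)) = √(-438 + (-17*(-2) + 4)) = √(-438 + (34 + 4)) = √(-438 + 38) = √(-400) = 20*I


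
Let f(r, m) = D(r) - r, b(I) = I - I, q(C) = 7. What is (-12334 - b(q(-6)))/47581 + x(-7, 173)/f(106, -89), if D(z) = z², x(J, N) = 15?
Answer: -9104247/35305102 ≈ -0.25787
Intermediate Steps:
b(I) = 0
f(r, m) = r² - r
(-12334 - b(q(-6)))/47581 + x(-7, 173)/f(106, -89) = (-12334 - 1*0)/47581 + 15/((106*(-1 + 106))) = (-12334 + 0)*(1/47581) + 15/((106*105)) = -12334*1/47581 + 15/11130 = -12334/47581 + 15*(1/11130) = -12334/47581 + 1/742 = -9104247/35305102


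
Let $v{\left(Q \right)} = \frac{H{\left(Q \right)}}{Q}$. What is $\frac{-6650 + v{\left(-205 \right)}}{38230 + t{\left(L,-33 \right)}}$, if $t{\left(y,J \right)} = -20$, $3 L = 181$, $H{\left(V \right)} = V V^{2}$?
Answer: $\frac{7075}{7642} \approx 0.92581$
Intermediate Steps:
$H{\left(V \right)} = V^{3}$
$L = \frac{181}{3}$ ($L = \frac{1}{3} \cdot 181 = \frac{181}{3} \approx 60.333$)
$v{\left(Q \right)} = Q^{2}$ ($v{\left(Q \right)} = \frac{Q^{3}}{Q} = Q^{2}$)
$\frac{-6650 + v{\left(-205 \right)}}{38230 + t{\left(L,-33 \right)}} = \frac{-6650 + \left(-205\right)^{2}}{38230 - 20} = \frac{-6650 + 42025}{38210} = 35375 \cdot \frac{1}{38210} = \frac{7075}{7642}$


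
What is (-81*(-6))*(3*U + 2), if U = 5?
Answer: 8262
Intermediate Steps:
(-81*(-6))*(3*U + 2) = (-81*(-6))*(3*5 + 2) = 486*(15 + 2) = 486*17 = 8262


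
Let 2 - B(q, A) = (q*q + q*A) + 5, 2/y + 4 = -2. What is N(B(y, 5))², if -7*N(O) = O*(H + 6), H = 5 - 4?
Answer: 169/81 ≈ 2.0864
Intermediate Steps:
y = -⅓ (y = 2/(-4 - 2) = 2/(-6) = 2*(-⅙) = -⅓ ≈ -0.33333)
H = 1
B(q, A) = -3 - q² - A*q (B(q, A) = 2 - ((q*q + q*A) + 5) = 2 - ((q² + A*q) + 5) = 2 - (5 + q² + A*q) = 2 + (-5 - q² - A*q) = -3 - q² - A*q)
N(O) = -O (N(O) = -O*(1 + 6)/7 = -O*7/7 = -O)
N(B(y, 5))² = (-(-3 - (-⅓)² - 1*5*(-⅓)))² = (-(-3 - 1*⅑ + 5/3))² = (-(-3 - ⅑ + 5/3))² = (-1*(-13/9))² = (13/9)² = 169/81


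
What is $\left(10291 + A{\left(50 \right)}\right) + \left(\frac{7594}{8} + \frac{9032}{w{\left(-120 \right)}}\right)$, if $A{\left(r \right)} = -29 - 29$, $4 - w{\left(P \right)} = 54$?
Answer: $\frac{1100161}{100} \approx 11002.0$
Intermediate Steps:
$w{\left(P \right)} = -50$ ($w{\left(P \right)} = 4 - 54 = -50$)
$A{\left(r \right)} = -58$
$\left(10291 + A{\left(50 \right)}\right) + \left(\frac{7594}{8} + \frac{9032}{w{\left(-120 \right)}}\right) = \left(10291 - 58\right) + \left(\frac{7594}{8} + \frac{9032}{-50}\right) = 10233 + \left(7594 \cdot \frac{1}{8} + 9032 \left(- \frac{1}{50}\right)\right) = 10233 + \left(\frac{3797}{4} - \frac{4516}{25}\right) = 10233 + \frac{76861}{100} = \frac{1100161}{100}$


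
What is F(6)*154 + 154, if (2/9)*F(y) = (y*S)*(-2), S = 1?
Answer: -8162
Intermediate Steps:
F(y) = -9*y (F(y) = 9*((y*1)*(-2))/2 = 9*(y*(-2))/2 = 9*(-2*y)/2 = -9*y)
F(6)*154 + 154 = -9*6*154 + 154 = -54*154 + 154 = -8316 + 154 = -8162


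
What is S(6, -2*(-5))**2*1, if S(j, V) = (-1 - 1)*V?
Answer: 400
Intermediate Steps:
S(j, V) = -2*V
S(6, -2*(-5))**2*1 = (-(-4)*(-5))**2*1 = (-2*10)**2*1 = (-20)**2*1 = 400*1 = 400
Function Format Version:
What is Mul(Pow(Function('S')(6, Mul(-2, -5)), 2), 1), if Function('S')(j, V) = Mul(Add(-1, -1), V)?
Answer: 400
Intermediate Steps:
Function('S')(j, V) = Mul(-2, V)
Mul(Pow(Function('S')(6, Mul(-2, -5)), 2), 1) = Mul(Pow(Mul(-2, Mul(-2, -5)), 2), 1) = Mul(Pow(Mul(-2, 10), 2), 1) = Mul(Pow(-20, 2), 1) = Mul(400, 1) = 400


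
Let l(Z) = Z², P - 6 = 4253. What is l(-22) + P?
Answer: 4743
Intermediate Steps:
P = 4259 (P = 6 + 4253 = 4259)
l(-22) + P = (-22)² + 4259 = 484 + 4259 = 4743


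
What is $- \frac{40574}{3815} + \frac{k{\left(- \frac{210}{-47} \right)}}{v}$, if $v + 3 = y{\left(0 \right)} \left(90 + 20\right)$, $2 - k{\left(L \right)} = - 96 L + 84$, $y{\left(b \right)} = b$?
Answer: $- \frac{67928324}{537915} \approx -126.28$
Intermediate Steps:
$k{\left(L \right)} = -82 + 96 L$ ($k{\left(L \right)} = 2 - \left(- 96 L + 84\right) = 2 - \left(84 - 96 L\right) = 2 + \left(-84 + 96 L\right) = -82 + 96 L$)
$v = -3$ ($v = -3 + 0 \left(90 + 20\right) = -3 + 0 \cdot 110 = -3 + 0 = -3$)
$- \frac{40574}{3815} + \frac{k{\left(- \frac{210}{-47} \right)}}{v} = - \frac{40574}{3815} + \frac{-82 + 96 \left(- \frac{210}{-47}\right)}{-3} = \left(-40574\right) \frac{1}{3815} + \left(-82 + 96 \left(\left(-210\right) \left(- \frac{1}{47}\right)\right)\right) \left(- \frac{1}{3}\right) = - \frac{40574}{3815} + \left(-82 + 96 \cdot \frac{210}{47}\right) \left(- \frac{1}{3}\right) = - \frac{40574}{3815} + \left(-82 + \frac{20160}{47}\right) \left(- \frac{1}{3}\right) = - \frac{40574}{3815} + \frac{16306}{47} \left(- \frac{1}{3}\right) = - \frac{40574}{3815} - \frac{16306}{141} = - \frac{67928324}{537915}$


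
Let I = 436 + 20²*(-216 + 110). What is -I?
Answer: 41964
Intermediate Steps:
I = -41964 (I = 436 + 400*(-106) = 436 - 42400 = -41964)
-I = -1*(-41964) = 41964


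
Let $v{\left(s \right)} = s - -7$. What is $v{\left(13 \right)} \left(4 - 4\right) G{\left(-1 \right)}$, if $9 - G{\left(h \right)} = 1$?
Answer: $0$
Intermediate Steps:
$G{\left(h \right)} = 8$ ($G{\left(h \right)} = 9 - 1 = 8$)
$v{\left(s \right)} = 7 + s$ ($v{\left(s \right)} = s + 7 = 7 + s$)
$v{\left(13 \right)} \left(4 - 4\right) G{\left(-1 \right)} = \left(7 + 13\right) \left(4 - 4\right) 8 = 20 \cdot 0 \cdot 8 = 20 \cdot 0 = 0$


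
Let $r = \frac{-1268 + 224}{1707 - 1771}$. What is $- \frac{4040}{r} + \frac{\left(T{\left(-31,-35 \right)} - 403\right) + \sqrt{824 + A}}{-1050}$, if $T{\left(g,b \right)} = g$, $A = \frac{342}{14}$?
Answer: $- \frac{1613303}{6525} - \frac{\sqrt{41573}}{7350} \approx -247.28$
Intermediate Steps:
$A = \frac{171}{7}$ ($A = 342 \cdot \frac{1}{14} = \frac{171}{7} \approx 24.429$)
$r = \frac{261}{16}$ ($r = - \frac{1044}{-64} = \left(-1044\right) \left(- \frac{1}{64}\right) = \frac{261}{16} \approx 16.313$)
$- \frac{4040}{r} + \frac{\left(T{\left(-31,-35 \right)} - 403\right) + \sqrt{824 + A}}{-1050} = - \frac{4040}{\frac{261}{16}} + \frac{\left(-31 - 403\right) + \sqrt{824 + \frac{171}{7}}}{-1050} = \left(-4040\right) \frac{16}{261} + \left(-434 + \sqrt{\frac{5939}{7}}\right) \left(- \frac{1}{1050}\right) = - \frac{64640}{261} + \left(-434 + \frac{\sqrt{41573}}{7}\right) \left(- \frac{1}{1050}\right) = - \frac{64640}{261} + \left(\frac{31}{75} - \frac{\sqrt{41573}}{7350}\right) = - \frac{1613303}{6525} - \frac{\sqrt{41573}}{7350}$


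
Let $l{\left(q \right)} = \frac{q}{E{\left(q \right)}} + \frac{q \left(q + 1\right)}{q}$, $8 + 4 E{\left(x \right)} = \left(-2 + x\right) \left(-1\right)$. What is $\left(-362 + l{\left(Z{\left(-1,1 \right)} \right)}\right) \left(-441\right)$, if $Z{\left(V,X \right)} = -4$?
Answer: $157437$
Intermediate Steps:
$E{\left(x \right)} = - \frac{3}{2} - \frac{x}{4}$ ($E{\left(x \right)} = -2 + \frac{\left(-2 + x\right) \left(-1\right)}{4} = -2 + \frac{2 - x}{4} = -2 - \left(- \frac{1}{2} + \frac{x}{4}\right) = - \frac{3}{2} - \frac{x}{4}$)
$l{\left(q \right)} = 1 + q + \frac{q}{- \frac{3}{2} - \frac{q}{4}}$ ($l{\left(q \right)} = \frac{q}{- \frac{3}{2} - \frac{q}{4}} + \frac{q \left(q + 1\right)}{q} = \frac{q}{- \frac{3}{2} - \frac{q}{4}} + \frac{q \left(1 + q\right)}{q} = \frac{q}{- \frac{3}{2} - \frac{q}{4}} + \left(1 + q\right) = 1 + q + \frac{q}{- \frac{3}{2} - \frac{q}{4}}$)
$\left(-362 + l{\left(Z{\left(-1,1 \right)} \right)}\right) \left(-441\right) = \left(-362 + \frac{6 + \left(-4\right)^{2} + 3 \left(-4\right)}{6 - 4}\right) \left(-441\right) = \left(-362 + \frac{6 + 16 - 12}{2}\right) \left(-441\right) = \left(-362 + \frac{1}{2} \cdot 10\right) \left(-441\right) = \left(-362 + 5\right) \left(-441\right) = \left(-357\right) \left(-441\right) = 157437$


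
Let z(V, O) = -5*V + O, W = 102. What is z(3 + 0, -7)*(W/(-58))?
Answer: 1122/29 ≈ 38.690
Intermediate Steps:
z(V, O) = O - 5*V
z(3 + 0, -7)*(W/(-58)) = (-7 - 5*(3 + 0))*(102/(-58)) = (-7 - 5*3)*(102*(-1/58)) = (-7 - 15)*(-51/29) = -22*(-51/29) = 1122/29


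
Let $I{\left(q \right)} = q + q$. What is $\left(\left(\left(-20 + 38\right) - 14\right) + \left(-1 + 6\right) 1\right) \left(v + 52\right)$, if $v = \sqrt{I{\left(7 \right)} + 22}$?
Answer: $522$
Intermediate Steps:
$I{\left(q \right)} = 2 q$
$v = 6$ ($v = \sqrt{2 \cdot 7 + 22} = \sqrt{14 + 22} = \sqrt{36} = 6$)
$\left(\left(\left(-20 + 38\right) - 14\right) + \left(-1 + 6\right) 1\right) \left(v + 52\right) = \left(\left(\left(-20 + 38\right) - 14\right) + \left(-1 + 6\right) 1\right) \left(6 + 52\right) = \left(\left(18 - 14\right) + 5 \cdot 1\right) 58 = \left(4 + 5\right) 58 = 9 \cdot 58 = 522$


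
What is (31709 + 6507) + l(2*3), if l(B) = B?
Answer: 38222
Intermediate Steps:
(31709 + 6507) + l(2*3) = (31709 + 6507) + 2*3 = 38216 + 6 = 38222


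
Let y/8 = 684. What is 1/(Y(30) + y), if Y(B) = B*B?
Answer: 1/6372 ≈ 0.00015694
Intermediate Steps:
Y(B) = B²
y = 5472 (y = 8*684 = 5472)
1/(Y(30) + y) = 1/(30² + 5472) = 1/(900 + 5472) = 1/6372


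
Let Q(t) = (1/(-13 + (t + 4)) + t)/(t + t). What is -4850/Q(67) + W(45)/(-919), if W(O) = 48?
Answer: -34641156376/3572153 ≈ -9697.6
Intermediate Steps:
Q(t) = (t + 1/(-9 + t))/(2*t) (Q(t) = (1/(-13 + (4 + t)) + t)/((2*t)) = (1/(-9 + t) + t)*(1/(2*t)) = (t + 1/(-9 + t))*(1/(2*t)) = (t + 1/(-9 + t))/(2*t))
-4850/Q(67) + W(45)/(-919) = -4850*134*(-9 + 67)/(1 + 67**2 - 9*67) + 48/(-919) = -4850*7772/(1 + 4489 - 603) + 48*(-1/919) = -4850/((1/2)*(1/67)*(1/58)*3887) - 48/919 = -4850/3887/7772 - 48/919 = -4850*7772/3887 - 48/919 = -37694200/3887 - 48/919 = -34641156376/3572153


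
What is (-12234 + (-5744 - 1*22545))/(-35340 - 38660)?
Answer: 40523/74000 ≈ 0.54761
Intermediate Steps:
(-12234 + (-5744 - 1*22545))/(-35340 - 38660) = (-12234 + (-5744 - 22545))/(-74000) = (-12234 - 28289)*(-1/74000) = -40523*(-1/74000) = 40523/74000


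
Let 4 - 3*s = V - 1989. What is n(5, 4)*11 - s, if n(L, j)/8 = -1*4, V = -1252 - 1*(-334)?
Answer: -3967/3 ≈ -1322.3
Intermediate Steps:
V = -918 (V = -1252 + 334 = -918)
n(L, j) = -32 (n(L, j) = 8*(-1*4) = 8*(-4) = -32)
s = 2911/3 (s = 4/3 - (-918 - 1989)/3 = 4/3 - ⅓*(-2907) = 4/3 + 969 = 2911/3 ≈ 970.33)
n(5, 4)*11 - s = -32*11 - 1*2911/3 = -352 - 2911/3 = -3967/3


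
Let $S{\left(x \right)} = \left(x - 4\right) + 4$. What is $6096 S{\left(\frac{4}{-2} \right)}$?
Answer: $-12192$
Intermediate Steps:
$S{\left(x \right)} = x$ ($S{\left(x \right)} = \left(-4 + x\right) + 4 = x$)
$6096 S{\left(\frac{4}{-2} \right)} = 6096 \frac{4}{-2} = 6096 \cdot 4 \left(- \frac{1}{2}\right) = 6096 \left(-2\right) = -12192$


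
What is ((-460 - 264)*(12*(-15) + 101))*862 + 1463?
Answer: 49304415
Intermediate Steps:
((-460 - 264)*(12*(-15) + 101))*862 + 1463 = -724*(-180 + 101)*862 + 1463 = -724*(-79)*862 + 1463 = 57196*862 + 1463 = 49302952 + 1463 = 49304415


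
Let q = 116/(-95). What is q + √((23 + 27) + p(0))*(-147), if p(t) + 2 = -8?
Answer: -116/95 - 294*√10 ≈ -930.93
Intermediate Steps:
p(t) = -10 (p(t) = -2 - 8 = -10)
q = -116/95 (q = 116*(-1/95) = -116/95 ≈ -1.2211)
q + √((23 + 27) + p(0))*(-147) = -116/95 + √((23 + 27) - 10)*(-147) = -116/95 + √(50 - 10)*(-147) = -116/95 + √40*(-147) = -116/95 + (2*√10)*(-147) = -116/95 - 294*√10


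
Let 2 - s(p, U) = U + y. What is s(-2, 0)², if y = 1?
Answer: 1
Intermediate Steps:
s(p, U) = 1 - U (s(p, U) = 2 - (U + 1) = 2 - (1 + U) = 2 + (-1 - U) = 1 - U)
s(-2, 0)² = (1 - 1*0)² = (1 + 0)² = 1² = 1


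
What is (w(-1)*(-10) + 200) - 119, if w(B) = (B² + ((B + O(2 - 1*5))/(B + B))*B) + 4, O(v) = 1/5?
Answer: 35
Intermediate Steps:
O(v) = ⅕
w(B) = 41/10 + B² + B/2 (w(B) = (B² + ((B + ⅕)/(B + B))*B) + 4 = (B² + ((⅕ + B)/((2*B)))*B) + 4 = (B² + ((⅕ + B)*(1/(2*B)))*B) + 4 = (B² + ((⅕ + B)/(2*B))*B) + 4 = (B² + (⅒ + B/2)) + 4 = (⅒ + B² + B/2) + 4 = 41/10 + B² + B/2)
(w(-1)*(-10) + 200) - 119 = ((41/10 + (-1)² + (½)*(-1))*(-10) + 200) - 119 = ((41/10 + 1 - ½)*(-10) + 200) - 119 = ((23/5)*(-10) + 200) - 119 = (-46 + 200) - 119 = 154 - 119 = 35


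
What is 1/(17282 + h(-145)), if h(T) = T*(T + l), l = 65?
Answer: 1/28882 ≈ 3.4624e-5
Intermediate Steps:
h(T) = T*(65 + T) (h(T) = T*(T + 65) = T*(65 + T))
1/(17282 + h(-145)) = 1/(17282 - 145*(65 - 145)) = 1/(17282 - 145*(-80)) = 1/(17282 + 11600) = 1/28882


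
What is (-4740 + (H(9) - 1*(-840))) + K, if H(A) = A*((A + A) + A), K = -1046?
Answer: -4703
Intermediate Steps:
H(A) = 3*A**2 (H(A) = A*(2*A + A) = A*(3*A) = 3*A**2)
(-4740 + (H(9) - 1*(-840))) + K = (-4740 + (3*9**2 - 1*(-840))) - 1046 = (-4740 + (3*81 + 840)) - 1046 = (-4740 + (243 + 840)) - 1046 = (-4740 + 1083) - 1046 = -3657 - 1046 = -4703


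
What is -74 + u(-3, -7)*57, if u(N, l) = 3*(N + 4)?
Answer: 97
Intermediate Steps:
u(N, l) = 12 + 3*N (u(N, l) = 3*(4 + N) = 12 + 3*N)
-74 + u(-3, -7)*57 = -74 + (12 + 3*(-3))*57 = -74 + (12 - 9)*57 = -74 + 3*57 = -74 + 171 = 97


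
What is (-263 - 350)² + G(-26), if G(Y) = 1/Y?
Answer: 9769993/26 ≈ 3.7577e+5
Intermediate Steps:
(-263 - 350)² + G(-26) = (-263 - 350)² + 1/(-26) = (-613)² - 1/26 = 375769 - 1/26 = 9769993/26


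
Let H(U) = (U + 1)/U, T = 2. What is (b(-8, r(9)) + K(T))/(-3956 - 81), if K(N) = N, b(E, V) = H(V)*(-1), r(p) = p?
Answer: -8/36333 ≈ -0.00022019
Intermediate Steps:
H(U) = (1 + U)/U
b(E, V) = -(1 + V)/V (b(E, V) = ((1 + V)/V)*(-1) = -(1 + V)/V)
(b(-8, r(9)) + K(T))/(-3956 - 81) = ((-1 - 1*9)/9 + 2)/(-3956 - 81) = ((-1 - 9)/9 + 2)/(-4037) = ((⅑)*(-10) + 2)*(-1/4037) = (-10/9 + 2)*(-1/4037) = (8/9)*(-1/4037) = -8/36333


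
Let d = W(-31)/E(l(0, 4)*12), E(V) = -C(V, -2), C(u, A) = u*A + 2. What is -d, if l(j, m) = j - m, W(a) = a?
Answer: -31/98 ≈ -0.31633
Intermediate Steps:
C(u, A) = 2 + A*u (C(u, A) = A*u + 2 = 2 + A*u)
E(V) = -2 + 2*V (E(V) = -(2 - 2*V) = -2 + 2*V)
d = 31/98 (d = -31/(-2 + 2*((0 - 1*4)*12)) = -31/(-2 + 2*((0 - 4)*12)) = -31/(-2 + 2*(-4*12)) = -31/(-2 + 2*(-48)) = -31/(-2 - 96) = -31/(-98) = -31*(-1/98) = 31/98 ≈ 0.31633)
-d = -1*31/98 = -31/98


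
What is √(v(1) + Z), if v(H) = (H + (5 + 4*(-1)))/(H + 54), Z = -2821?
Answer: I*√8533415/55 ≈ 53.113*I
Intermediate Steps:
v(H) = (1 + H)/(54 + H) (v(H) = (H + (5 - 4))/(54 + H) = (H + 1)/(54 + H) = (1 + H)/(54 + H))
√(v(1) + Z) = √((1 + 1)/(54 + 1) - 2821) = √(2/55 - 2821) = √(-155153/55) = I*√8533415/55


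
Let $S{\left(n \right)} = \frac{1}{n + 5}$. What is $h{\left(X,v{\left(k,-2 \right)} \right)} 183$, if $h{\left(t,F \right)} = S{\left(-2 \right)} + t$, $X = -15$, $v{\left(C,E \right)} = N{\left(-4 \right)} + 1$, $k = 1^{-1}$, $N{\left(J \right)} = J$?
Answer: $-2684$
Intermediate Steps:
$k = 1$
$v{\left(C,E \right)} = -3$ ($v{\left(C,E \right)} = -4 + 1 = -3$)
$S{\left(n \right)} = \frac{1}{5 + n}$
$h{\left(t,F \right)} = \frac{1}{3} + t$ ($h{\left(t,F \right)} = \frac{1}{5 - 2} + t = \frac{1}{3} + t$)
$h{\left(X,v{\left(k,-2 \right)} \right)} 183 = \left(\frac{1}{3} - 15\right) 183 = \left(- \frac{44}{3}\right) 183 = -2684$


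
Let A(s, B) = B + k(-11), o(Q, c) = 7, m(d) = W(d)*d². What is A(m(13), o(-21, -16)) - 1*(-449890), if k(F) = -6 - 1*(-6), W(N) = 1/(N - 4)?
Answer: 449897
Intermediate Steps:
W(N) = 1/(-4 + N)
m(d) = d²/(-4 + d)
k(F) = 0 (k(F) = -6 + 6 = 0)
A(s, B) = B (A(s, B) = B + 0 = B)
A(m(13), o(-21, -16)) - 1*(-449890) = 7 - 1*(-449890) = 7 + 449890 = 449897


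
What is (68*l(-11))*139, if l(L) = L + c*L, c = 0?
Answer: -103972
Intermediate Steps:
l(L) = L (l(L) = L + 0*L = L + 0 = L)
(68*l(-11))*139 = (68*(-11))*139 = -748*139 = -103972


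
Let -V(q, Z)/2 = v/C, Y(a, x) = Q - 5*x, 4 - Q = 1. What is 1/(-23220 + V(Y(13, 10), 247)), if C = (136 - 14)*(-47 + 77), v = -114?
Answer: -305/7082081 ≈ -4.3066e-5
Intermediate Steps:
Q = 3 (Q = 4 - 1*1 = 4 - 1 = 3)
C = 3660 (C = 122*30 = 3660)
Y(a, x) = 3 - 5*x
V(q, Z) = 19/305 (V(q, Z) = -(-228)/3660 = -2*(-19/610) = 19/305)
1/(-23220 + V(Y(13, 10), 247)) = 1/(-23220 + 19/305) = 1/(-7082081/305) = -305/7082081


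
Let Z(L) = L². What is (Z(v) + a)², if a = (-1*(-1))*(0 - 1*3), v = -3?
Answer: 36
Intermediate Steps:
a = -3 (a = 1*(0 - 3) = 1*(-3) = -3)
(Z(v) + a)² = ((-3)² - 3)² = (9 - 3)² = 6² = 36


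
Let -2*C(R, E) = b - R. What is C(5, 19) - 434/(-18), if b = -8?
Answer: 551/18 ≈ 30.611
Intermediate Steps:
C(R, E) = 4 + R/2 (C(R, E) = -(-8 - R)/2 = 4 + R/2)
C(5, 19) - 434/(-18) = (4 + (1/2)*5) - 434/(-18) = (4 + 5/2) - 434*(-1/18) = 13/2 + 217/9 = 551/18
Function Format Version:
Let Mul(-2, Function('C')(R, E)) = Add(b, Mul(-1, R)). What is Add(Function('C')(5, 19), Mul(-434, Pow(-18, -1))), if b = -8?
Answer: Rational(551, 18) ≈ 30.611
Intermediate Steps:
Function('C')(R, E) = Add(4, Mul(Rational(1, 2), R)) (Function('C')(R, E) = Mul(Rational(-1, 2), Add(-8, Mul(-1, R))) = Add(4, Mul(Rational(1, 2), R)))
Add(Function('C')(5, 19), Mul(-434, Pow(-18, -1))) = Add(Add(4, Mul(Rational(1, 2), 5)), Mul(-434, Pow(-18, -1))) = Add(Add(4, Rational(5, 2)), Mul(-434, Rational(-1, 18))) = Add(Rational(13, 2), Rational(217, 9)) = Rational(551, 18)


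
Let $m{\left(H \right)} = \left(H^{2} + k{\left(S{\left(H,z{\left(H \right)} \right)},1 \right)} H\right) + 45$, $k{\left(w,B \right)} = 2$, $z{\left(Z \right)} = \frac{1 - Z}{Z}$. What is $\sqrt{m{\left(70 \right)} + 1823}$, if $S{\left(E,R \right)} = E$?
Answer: $2 \sqrt{1727} \approx 83.114$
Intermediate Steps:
$z{\left(Z \right)} = \frac{1 - Z}{Z}$
$m{\left(H \right)} = 45 + H^{2} + 2 H$ ($m{\left(H \right)} = \left(H^{2} + 2 H\right) + 45 = 45 + H^{2} + 2 H$)
$\sqrt{m{\left(70 \right)} + 1823} = \sqrt{\left(45 + 70^{2} + 2 \cdot 70\right) + 1823} = \sqrt{\left(45 + 4900 + 140\right) + 1823} = \sqrt{5085 + 1823} = \sqrt{6908} = 2 \sqrt{1727}$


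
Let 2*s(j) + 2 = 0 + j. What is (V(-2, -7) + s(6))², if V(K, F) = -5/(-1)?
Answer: 49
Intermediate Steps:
s(j) = -1 + j/2 (s(j) = -1 + (0 + j)/2 = -1 + j/2)
V(K, F) = 5 (V(K, F) = -5*(-1) = 5)
(V(-2, -7) + s(6))² = (5 + (-1 + (½)*6))² = (5 + (-1 + 3))² = (5 + 2)² = 7² = 49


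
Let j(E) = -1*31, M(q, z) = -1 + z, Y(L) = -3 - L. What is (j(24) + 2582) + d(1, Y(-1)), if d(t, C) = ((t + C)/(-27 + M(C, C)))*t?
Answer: 76531/30 ≈ 2551.0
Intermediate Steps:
j(E) = -31
d(t, C) = t*(C + t)/(-28 + C) (d(t, C) = ((t + C)/(-27 + (-1 + C)))*t = ((C + t)/(-28 + C))*t = t*(C + t)/(-28 + C))
(j(24) + 2582) + d(1, Y(-1)) = (-31 + 2582) + 1*((-3 - 1*(-1)) + 1)/(-28 + (-3 - 1*(-1))) = 2551 + 1*((-3 + 1) + 1)/(-28 + (-3 + 1)) = 2551 + 1*(-2 + 1)/(-28 - 2) = 2551 + 1*(-1)/(-30) = 2551 + 1*(-1/30)*(-1) = 2551 + 1/30 = 76531/30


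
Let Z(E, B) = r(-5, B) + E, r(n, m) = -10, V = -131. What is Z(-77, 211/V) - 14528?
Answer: -14615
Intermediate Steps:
Z(E, B) = -10 + E
Z(-77, 211/V) - 14528 = (-10 - 77) - 14528 = -87 - 14528 = -14615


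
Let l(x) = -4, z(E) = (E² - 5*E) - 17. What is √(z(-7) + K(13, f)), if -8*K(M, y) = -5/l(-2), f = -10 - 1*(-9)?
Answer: √4278/8 ≈ 8.1758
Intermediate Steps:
z(E) = -17 + E² - 5*E
f = -1 (f = -10 + 9 = -1)
K(M, y) = -5/32 (K(M, y) = -(-5)/(8*(-4)) = -(-5)*(-1)/(8*4) = -⅛*5/4 = -5/32)
√(z(-7) + K(13, f)) = √((-17 + (-7)² - 5*(-7)) - 5/32) = √((-17 + 49 + 35) - 5/32) = √(67 - 5/32) = √(2139/32) = √4278/8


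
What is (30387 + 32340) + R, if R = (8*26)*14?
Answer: 65639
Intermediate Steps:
R = 2912 (R = 208*14 = 2912)
(30387 + 32340) + R = (30387 + 32340) + 2912 = 62727 + 2912 = 65639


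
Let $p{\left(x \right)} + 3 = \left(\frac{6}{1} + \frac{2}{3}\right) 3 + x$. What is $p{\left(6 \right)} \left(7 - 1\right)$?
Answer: $138$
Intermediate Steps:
$p{\left(x \right)} = 17 + x$ ($p{\left(x \right)} = -3 + \left(\left(\frac{6}{1} + \frac{2}{3}\right) 3 + x\right) = -3 + \left(\left(6 \cdot 1 + 2 \cdot \frac{1}{3}\right) 3 + x\right) = -3 + \left(\left(6 + \frac{2}{3}\right) 3 + x\right) = -3 + \left(\frac{20}{3} \cdot 3 + x\right) = -3 + \left(20 + x\right) = 17 + x$)
$p{\left(6 \right)} \left(7 - 1\right) = \left(17 + 6\right) \left(7 - 1\right) = 23 \cdot 6 = 138$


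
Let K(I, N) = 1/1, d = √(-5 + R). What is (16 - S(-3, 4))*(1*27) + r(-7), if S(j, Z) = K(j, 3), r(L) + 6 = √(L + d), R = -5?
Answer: 399 + √(-7 + I*√10) ≈ 399.58 + 2.7094*I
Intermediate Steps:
d = I*√10 (d = √(-5 - 5) = √(-10) = I*√10 ≈ 3.1623*I)
r(L) = -6 + √(L + I*√10)
K(I, N) = 1
S(j, Z) = 1
(16 - S(-3, 4))*(1*27) + r(-7) = (16 - 1*1)*(1*27) + (-6 + √(-7 + I*√10)) = (16 - 1)*27 + (-6 + √(-7 + I*√10)) = 15*27 + (-6 + √(-7 + I*√10)) = 405 + (-6 + √(-7 + I*√10)) = 399 + √(-7 + I*√10)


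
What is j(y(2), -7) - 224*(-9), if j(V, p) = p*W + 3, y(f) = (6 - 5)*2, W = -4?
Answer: 2047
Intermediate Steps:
y(f) = 2 (y(f) = 1*2 = 2)
j(V, p) = 3 - 4*p (j(V, p) = p*(-4) + 3 = -4*p + 3 = 3 - 4*p)
j(y(2), -7) - 224*(-9) = (3 - 4*(-7)) - 224*(-9) = (3 + 28) + 2016 = 31 + 2016 = 2047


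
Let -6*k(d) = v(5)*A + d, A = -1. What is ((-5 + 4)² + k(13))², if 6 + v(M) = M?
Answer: 16/9 ≈ 1.7778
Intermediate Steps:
v(M) = -6 + M
k(d) = -⅙ - d/6 (k(d) = -((-6 + 5)*(-1) + d)/6 = -(-1*(-1) + d)/6 = -(1 + d)/6 = -⅙ - d/6)
((-5 + 4)² + k(13))² = ((-5 + 4)² + (-⅙ - ⅙*13))² = ((-1)² + (-⅙ - 13/6))² = (1 - 7/3)² = (-4/3)² = 16/9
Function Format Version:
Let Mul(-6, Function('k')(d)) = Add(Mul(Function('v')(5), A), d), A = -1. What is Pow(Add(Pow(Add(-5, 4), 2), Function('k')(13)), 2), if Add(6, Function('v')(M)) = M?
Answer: Rational(16, 9) ≈ 1.7778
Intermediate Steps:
Function('v')(M) = Add(-6, M)
Function('k')(d) = Add(Rational(-1, 6), Mul(Rational(-1, 6), d)) (Function('k')(d) = Mul(Rational(-1, 6), Add(Mul(Add(-6, 5), -1), d)) = Mul(Rational(-1, 6), Add(Mul(-1, -1), d)) = Mul(Rational(-1, 6), Add(1, d)) = Add(Rational(-1, 6), Mul(Rational(-1, 6), d)))
Pow(Add(Pow(Add(-5, 4), 2), Function('k')(13)), 2) = Pow(Add(Pow(Add(-5, 4), 2), Add(Rational(-1, 6), Mul(Rational(-1, 6), 13))), 2) = Pow(Add(Pow(-1, 2), Add(Rational(-1, 6), Rational(-13, 6))), 2) = Pow(Add(1, Rational(-7, 3)), 2) = Pow(Rational(-4, 3), 2) = Rational(16, 9)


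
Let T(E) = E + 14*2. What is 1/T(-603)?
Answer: -1/575 ≈ -0.0017391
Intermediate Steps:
T(E) = 28 + E (T(E) = E + 28 = 28 + E)
1/T(-603) = 1/(28 - 603) = 1/(-575) = -1/575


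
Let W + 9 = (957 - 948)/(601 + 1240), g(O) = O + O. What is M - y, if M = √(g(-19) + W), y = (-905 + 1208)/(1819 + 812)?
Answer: -101/877 + I*√159279638/1841 ≈ -0.11517 + 6.8553*I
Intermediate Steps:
g(O) = 2*O
W = -16560/1841 (W = -9 + (957 - 948)/(601 + 1240) = -9 + 9/1841 = -16560/1841 ≈ -8.9951)
y = 101/877 (y = 303/2631 = 303*(1/2631) = 101/877 ≈ 0.11517)
M = I*√159279638/1841 (M = √(2*(-19) - 16560/1841) = √(-38 - 16560/1841) = √(-86518/1841) = I*√159279638/1841 ≈ 6.8553*I)
M - y = I*√159279638/1841 - 1*101/877 = I*√159279638/1841 - 101/877 = -101/877 + I*√159279638/1841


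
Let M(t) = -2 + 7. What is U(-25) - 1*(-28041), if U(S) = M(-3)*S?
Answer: 27916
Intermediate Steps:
M(t) = 5
U(S) = 5*S
U(-25) - 1*(-28041) = 5*(-25) - 1*(-28041) = -125 + 28041 = 27916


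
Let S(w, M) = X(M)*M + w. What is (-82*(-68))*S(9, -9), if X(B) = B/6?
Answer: 125460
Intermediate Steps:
X(B) = B/6 (X(B) = B*(1/6) = B/6)
S(w, M) = w + M**2/6 (S(w, M) = (M/6)*M + w = M**2/6 + w = w + M**2/6)
(-82*(-68))*S(9, -9) = (-82*(-68))*(9 + (1/6)*(-9)**2) = 5576*(9 + (1/6)*81) = 5576*(9 + 27/2) = 5576*(45/2) = 125460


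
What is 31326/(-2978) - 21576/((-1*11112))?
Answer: -5913358/689407 ≈ -8.5775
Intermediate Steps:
31326/(-2978) - 21576/((-1*11112)) = 31326*(-1/2978) - 21576/(-11112) = -15663/1489 - 21576*(-1/11112) = -15663/1489 + 899/463 = -5913358/689407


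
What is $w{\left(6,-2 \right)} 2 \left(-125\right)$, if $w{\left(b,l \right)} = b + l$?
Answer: $-1000$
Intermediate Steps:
$w{\left(6,-2 \right)} 2 \left(-125\right) = \left(6 - 2\right) 2 \left(-125\right) = 4 \cdot 2 \left(-125\right) = 8 \left(-125\right) = -1000$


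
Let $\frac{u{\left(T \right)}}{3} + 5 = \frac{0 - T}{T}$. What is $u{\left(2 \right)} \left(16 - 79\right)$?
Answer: $1134$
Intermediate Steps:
$u{\left(T \right)} = -18$ ($u{\left(T \right)} = -15 + 3 \frac{0 - T}{T} = -15 + 3 \frac{\left(-1\right) T}{T} = -15 + 3 \left(-1\right) = -15 - 3 = -18$)
$u{\left(2 \right)} \left(16 - 79\right) = - 18 \left(16 - 79\right) = \left(-18\right) \left(-63\right) = 1134$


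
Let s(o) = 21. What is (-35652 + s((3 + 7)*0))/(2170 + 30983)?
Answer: -11877/11051 ≈ -1.0747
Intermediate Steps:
(-35652 + s((3 + 7)*0))/(2170 + 30983) = (-35652 + 21)/(2170 + 30983) = -35631/33153 = -35631*1/33153 = -11877/11051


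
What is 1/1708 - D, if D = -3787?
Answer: 6468197/1708 ≈ 3787.0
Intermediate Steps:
1/1708 - D = 1/1708 - 1*(-3787) = 1/1708 + 3787 = 6468197/1708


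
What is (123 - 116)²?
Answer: 49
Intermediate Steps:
(123 - 116)² = 7² = 49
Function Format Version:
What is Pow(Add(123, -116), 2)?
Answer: 49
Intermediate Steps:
Pow(Add(123, -116), 2) = Pow(7, 2) = 49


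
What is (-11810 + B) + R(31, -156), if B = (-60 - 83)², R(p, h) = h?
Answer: 8483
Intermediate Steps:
B = 20449 (B = (-143)² = 20449)
(-11810 + B) + R(31, -156) = (-11810 + 20449) - 156 = 8639 - 156 = 8483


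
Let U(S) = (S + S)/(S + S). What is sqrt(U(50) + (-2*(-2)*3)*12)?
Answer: sqrt(145) ≈ 12.042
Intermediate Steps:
U(S) = 1 (U(S) = (2*S)/((2*S)) = (2*S)*(1/(2*S)) = 1)
sqrt(U(50) + (-2*(-2)*3)*12) = sqrt(1 + (-2*(-2)*3)*12) = sqrt(1 + (4*3)*12) = sqrt(1 + 12*12) = sqrt(1 + 144) = sqrt(145)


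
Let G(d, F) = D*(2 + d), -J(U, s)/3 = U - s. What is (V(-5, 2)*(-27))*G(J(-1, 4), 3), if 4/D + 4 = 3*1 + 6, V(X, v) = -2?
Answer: 3672/5 ≈ 734.40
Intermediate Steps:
J(U, s) = -3*U + 3*s (J(U, s) = -3*(U - s) = -3*U + 3*s)
D = 4/5 (D = 4/(-4 + (3*1 + 6)) = 4/(-4 + (3 + 6)) = 4/(-4 + 9) = 4/5 ≈ 0.80000)
G(d, F) = 8/5 + 4*d/5 (G(d, F) = 4*(2 + d)/5 = 8/5 + 4*d/5)
(V(-5, 2)*(-27))*G(J(-1, 4), 3) = (-2*(-27))*(8/5 + 4*(-3*(-1) + 3*4)/5) = 54*(8/5 + 4*(3 + 12)/5) = 54*(8/5 + (4/5)*15) = 54*(8/5 + 12) = 54*(68/5) = 3672/5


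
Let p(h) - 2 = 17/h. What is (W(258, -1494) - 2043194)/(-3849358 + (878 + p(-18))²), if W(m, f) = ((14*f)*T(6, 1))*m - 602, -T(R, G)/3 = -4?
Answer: 21643113168/996824663 ≈ 21.712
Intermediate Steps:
T(R, G) = 12 (T(R, G) = -3*(-4) = 12)
p(h) = 2 + 17/h
W(m, f) = -602 + 168*f*m (W(m, f) = ((14*f)*12)*m - 602 = (168*f)*m - 602 = 168*f*m - 602 = -602 + 168*f*m)
(W(258, -1494) - 2043194)/(-3849358 + (878 + p(-18))²) = ((-602 + 168*(-1494)*258) - 2043194)/(-3849358 + (878 + (2 + 17/(-18)))²) = ((-602 - 64755936) - 2043194)/(-3849358 + (878 + (2 + 17*(-1/18)))²) = (-64756538 - 2043194)/(-3849358 + (878 + (2 - 17/18))²) = -66799732/(-3849358 + (878 + 19/18)²) = -66799732/(-3849358 + (15823/18)²) = -66799732/(-3849358 + 250367329/324) = -66799732/(-996824663/324) = -66799732*(-324/996824663) = 21643113168/996824663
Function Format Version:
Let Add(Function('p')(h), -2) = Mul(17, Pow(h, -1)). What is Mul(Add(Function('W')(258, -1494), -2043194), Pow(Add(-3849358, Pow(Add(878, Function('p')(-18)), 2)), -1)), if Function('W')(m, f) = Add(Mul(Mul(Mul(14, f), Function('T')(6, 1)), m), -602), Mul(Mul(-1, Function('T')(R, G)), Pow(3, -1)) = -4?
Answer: Rational(21643113168, 996824663) ≈ 21.712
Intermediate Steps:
Function('T')(R, G) = 12 (Function('T')(R, G) = Mul(-3, -4) = 12)
Function('p')(h) = Add(2, Mul(17, Pow(h, -1)))
Function('W')(m, f) = Add(-602, Mul(168, f, m)) (Function('W')(m, f) = Add(Mul(Mul(Mul(14, f), 12), m), -602) = Add(Mul(Mul(168, f), m), -602) = Add(Mul(168, f, m), -602) = Add(-602, Mul(168, f, m)))
Mul(Add(Function('W')(258, -1494), -2043194), Pow(Add(-3849358, Pow(Add(878, Function('p')(-18)), 2)), -1)) = Mul(Add(Add(-602, Mul(168, -1494, 258)), -2043194), Pow(Add(-3849358, Pow(Add(878, Add(2, Mul(17, Pow(-18, -1)))), 2)), -1)) = Mul(Add(Add(-602, -64755936), -2043194), Pow(Add(-3849358, Pow(Add(878, Add(2, Mul(17, Rational(-1, 18)))), 2)), -1)) = Mul(Add(-64756538, -2043194), Pow(Add(-3849358, Pow(Add(878, Add(2, Rational(-17, 18))), 2)), -1)) = Mul(-66799732, Pow(Add(-3849358, Pow(Add(878, Rational(19, 18)), 2)), -1)) = Mul(-66799732, Pow(Add(-3849358, Pow(Rational(15823, 18), 2)), -1)) = Mul(-66799732, Pow(Add(-3849358, Rational(250367329, 324)), -1)) = Mul(-66799732, Pow(Rational(-996824663, 324), -1)) = Mul(-66799732, Rational(-324, 996824663)) = Rational(21643113168, 996824663)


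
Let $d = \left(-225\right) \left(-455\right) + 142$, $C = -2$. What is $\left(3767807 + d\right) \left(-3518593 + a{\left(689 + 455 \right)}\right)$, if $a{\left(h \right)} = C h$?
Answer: $-13626950235444$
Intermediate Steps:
$d = 102517$ ($d = 102375 + 142 = 102517$)
$a{\left(h \right)} = - 2 h$
$\left(3767807 + d\right) \left(-3518593 + a{\left(689 + 455 \right)}\right) = \left(3767807 + 102517\right) \left(-3518593 - 2 \left(689 + 455\right)\right) = 3870324 \left(-3518593 - 2288\right) = 3870324 \left(-3520881\right) = -13626950235444$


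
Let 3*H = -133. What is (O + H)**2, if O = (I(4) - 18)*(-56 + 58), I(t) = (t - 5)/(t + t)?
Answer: 935089/144 ≈ 6493.7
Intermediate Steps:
I(t) = (-5 + t)/(2*t) (I(t) = (-5 + t)/((2*t)) = (-5 + t)*(1/(2*t)) = (-5 + t)/(2*t))
H = -133/3 (H = (1/3)*(-133) = -133/3 ≈ -44.333)
O = -145/4 (O = ((1/2)*(-5 + 4)/4 - 18)*(-56 + 58) = ((1/2)*(1/4)*(-1) - 18)*2 = (-1/8 - 18)*2 = -145/8*2 = -145/4 ≈ -36.250)
(O + H)**2 = (-145/4 - 133/3)**2 = (-967/12)**2 = 935089/144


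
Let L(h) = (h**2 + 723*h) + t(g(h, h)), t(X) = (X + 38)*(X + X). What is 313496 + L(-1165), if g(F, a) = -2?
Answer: 828282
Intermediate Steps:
t(X) = 2*X*(38 + X) (t(X) = (38 + X)*(2*X) = 2*X*(38 + X))
L(h) = -144 + h**2 + 723*h (L(h) = (h**2 + 723*h) + 2*(-2)*(38 - 2) = (h**2 + 723*h) + 2*(-2)*36 = (h**2 + 723*h) - 144 = -144 + h**2 + 723*h)
313496 + L(-1165) = 313496 + (-144 + (-1165)**2 + 723*(-1165)) = 313496 + (-144 + 1357225 - 842295) = 313496 + 514786 = 828282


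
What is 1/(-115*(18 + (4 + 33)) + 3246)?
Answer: -1/3079 ≈ -0.00032478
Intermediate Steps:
1/(-115*(18 + (4 + 33)) + 3246) = 1/(-115*(18 + 37) + 3246) = 1/(-115*55 + 3246) = 1/(-6325 + 3246) = 1/(-3079) = -1/3079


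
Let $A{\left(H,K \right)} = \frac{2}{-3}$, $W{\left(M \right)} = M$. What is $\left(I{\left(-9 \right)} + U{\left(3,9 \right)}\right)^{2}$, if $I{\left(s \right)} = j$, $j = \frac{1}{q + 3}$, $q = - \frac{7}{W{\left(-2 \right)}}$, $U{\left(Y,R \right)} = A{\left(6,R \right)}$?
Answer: $\frac{400}{1521} \approx 0.26298$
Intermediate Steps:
$A{\left(H,K \right)} = - \frac{2}{3}$ ($A{\left(H,K \right)} = 2 \left(- \frac{1}{3}\right) = - \frac{2}{3}$)
$U{\left(Y,R \right)} = - \frac{2}{3}$
$q = \frac{7}{2}$ ($q = - \frac{7}{-2} = \left(-7\right) \left(- \frac{1}{2}\right) = \frac{7}{2} \approx 3.5$)
$j = \frac{2}{13}$ ($j = \frac{1}{\frac{7}{2} + 3} = \frac{1}{\frac{13}{2}} = \frac{2}{13} \approx 0.15385$)
$I{\left(s \right)} = \frac{2}{13}$
$\left(I{\left(-9 \right)} + U{\left(3,9 \right)}\right)^{2} = \left(\frac{2}{13} - \frac{2}{3}\right)^{2} = \left(- \frac{20}{39}\right)^{2} = \frac{400}{1521}$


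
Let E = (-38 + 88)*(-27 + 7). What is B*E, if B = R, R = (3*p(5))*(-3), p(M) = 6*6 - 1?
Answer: 315000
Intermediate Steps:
p(M) = 35 (p(M) = 36 - 1 = 35)
E = -1000 (E = 50*(-20) = -1000)
R = -315 (R = (3*35)*(-3) = 105*(-3) = -315)
B = -315
B*E = -315*(-1000) = 315000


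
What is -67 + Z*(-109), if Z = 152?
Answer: -16635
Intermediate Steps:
-67 + Z*(-109) = -67 + 152*(-109) = -67 - 16568 = -16635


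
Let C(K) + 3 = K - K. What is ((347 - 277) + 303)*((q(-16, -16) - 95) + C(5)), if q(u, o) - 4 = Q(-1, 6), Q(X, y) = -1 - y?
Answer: -37673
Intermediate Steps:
C(K) = -3 (C(K) = -3 + (K - K) = -3 + 0 = -3)
q(u, o) = -3 (q(u, o) = 4 + (-1 - 1*6) = 4 + (-1 - 6) = 4 - 7 = -3)
((347 - 277) + 303)*((q(-16, -16) - 95) + C(5)) = ((347 - 277) + 303)*((-3 - 95) - 3) = (70 + 303)*(-98 - 3) = 373*(-101) = -37673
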